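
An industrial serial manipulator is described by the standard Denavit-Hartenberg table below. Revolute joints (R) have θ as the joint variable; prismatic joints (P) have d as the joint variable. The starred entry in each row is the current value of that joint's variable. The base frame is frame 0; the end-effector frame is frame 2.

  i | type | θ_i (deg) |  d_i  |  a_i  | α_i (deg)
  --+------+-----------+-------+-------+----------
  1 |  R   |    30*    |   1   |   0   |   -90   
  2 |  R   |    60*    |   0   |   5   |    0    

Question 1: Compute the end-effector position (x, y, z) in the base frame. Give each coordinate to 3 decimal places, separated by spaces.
2.165 1.250 -3.330

after link 1: o_1 = (0.0000, 0.0000, 1.0000)
after link 2: o_2 = (2.1651, 1.2500, -3.3301)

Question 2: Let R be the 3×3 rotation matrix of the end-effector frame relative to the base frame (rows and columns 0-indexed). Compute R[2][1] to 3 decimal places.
End-effector y-axis (col 1 of R) = (-0.7500,-0.4330,-0.5000)
R[2][1] = -0.5000

-0.500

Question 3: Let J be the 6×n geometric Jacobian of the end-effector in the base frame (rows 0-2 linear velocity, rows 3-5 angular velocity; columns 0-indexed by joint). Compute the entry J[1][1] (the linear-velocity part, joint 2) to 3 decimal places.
-2.165

axis z_1 = (-0.5000,0.8660,0.0000); lever o_n−o_1 = (2.1651,1.2500,-4.3301)
cross product → J_v[:, 1] = (-3.7500,-2.1651,-2.5000)
J_ω[:, 1] = z_1
entry J[1][1] = -2.1651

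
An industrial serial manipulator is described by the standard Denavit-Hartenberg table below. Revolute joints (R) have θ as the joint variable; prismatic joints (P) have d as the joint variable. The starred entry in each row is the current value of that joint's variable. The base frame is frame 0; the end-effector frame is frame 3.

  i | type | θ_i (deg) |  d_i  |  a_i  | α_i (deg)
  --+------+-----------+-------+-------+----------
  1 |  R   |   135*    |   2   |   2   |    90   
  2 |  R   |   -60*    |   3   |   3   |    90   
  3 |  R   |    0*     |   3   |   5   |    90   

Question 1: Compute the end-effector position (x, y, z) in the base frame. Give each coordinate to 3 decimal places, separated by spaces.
after link 1: o_1 = (-1.4142, 1.4142, 2.0000)
after link 2: o_2 = (-0.3536, 4.5962, -0.5981)
after link 3: o_3 = (-0.2842, 4.5268, -6.4282)

-0.284 4.527 -6.428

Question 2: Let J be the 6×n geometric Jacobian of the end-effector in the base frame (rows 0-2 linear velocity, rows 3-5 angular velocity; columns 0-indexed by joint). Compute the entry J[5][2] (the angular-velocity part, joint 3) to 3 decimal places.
-0.500

axis z_2 = (0.6124,-0.6124,-0.5000); lever o_n−o_2 = (0.0694,-0.0694,-5.8301)
cross product → J_v[:, 2] = (3.5355,3.5355,0.0000)
J_ω[:, 2] = z_2
entry J[5][2] = -0.5000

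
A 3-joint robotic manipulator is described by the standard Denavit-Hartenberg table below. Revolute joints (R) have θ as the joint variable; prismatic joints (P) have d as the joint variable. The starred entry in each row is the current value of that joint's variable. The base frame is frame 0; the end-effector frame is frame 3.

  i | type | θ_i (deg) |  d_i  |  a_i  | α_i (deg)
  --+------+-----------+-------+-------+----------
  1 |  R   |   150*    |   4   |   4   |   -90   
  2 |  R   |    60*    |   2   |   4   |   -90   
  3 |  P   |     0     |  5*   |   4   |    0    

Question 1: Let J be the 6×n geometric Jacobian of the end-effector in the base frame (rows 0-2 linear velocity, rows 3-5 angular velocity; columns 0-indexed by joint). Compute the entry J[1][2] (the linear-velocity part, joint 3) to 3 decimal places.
-0.433

prismatic axis z_2 = (0.7500,-0.4330,-0.5000)
J_v[:, 2] = z_2; J_ω[:, 2] = (0,0,0)
entry J[1][2] = -0.4330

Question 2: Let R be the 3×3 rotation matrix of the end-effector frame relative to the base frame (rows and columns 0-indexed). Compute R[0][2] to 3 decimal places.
End-effector z-axis (col 2 of R) = (0.7500,-0.4330,-0.5000)
R[0][2] = 0.7500

0.750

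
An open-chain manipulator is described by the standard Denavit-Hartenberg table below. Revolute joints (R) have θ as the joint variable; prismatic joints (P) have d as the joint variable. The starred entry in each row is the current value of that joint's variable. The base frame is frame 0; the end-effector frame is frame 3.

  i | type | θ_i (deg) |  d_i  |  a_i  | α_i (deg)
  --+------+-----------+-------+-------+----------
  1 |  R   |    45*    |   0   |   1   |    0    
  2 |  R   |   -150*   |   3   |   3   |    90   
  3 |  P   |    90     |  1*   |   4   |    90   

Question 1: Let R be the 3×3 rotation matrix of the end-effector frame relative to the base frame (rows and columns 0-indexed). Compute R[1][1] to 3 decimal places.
End-effector y-axis (col 1 of R) = (-0.9659,0.2588,0.0000)
R[1][1] = 0.2588

0.259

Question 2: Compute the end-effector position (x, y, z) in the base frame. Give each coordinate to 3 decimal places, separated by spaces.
after link 1: o_1 = (0.7071, 0.7071, 0.0000)
after link 2: o_2 = (-0.0694, -2.1907, 3.0000)
after link 3: o_3 = (-1.0353, -1.9319, 7.0000)

-1.035 -1.932 7.000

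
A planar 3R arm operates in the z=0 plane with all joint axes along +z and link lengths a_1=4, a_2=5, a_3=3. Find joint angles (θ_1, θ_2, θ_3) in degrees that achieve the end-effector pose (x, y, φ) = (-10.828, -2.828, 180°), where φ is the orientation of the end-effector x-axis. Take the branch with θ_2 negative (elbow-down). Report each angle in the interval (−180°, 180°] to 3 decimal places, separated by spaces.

wrist centre = target − a_3·(cos φ, sin φ) = (-7.8280, -2.8280)
cos θ_2 = (69.2752−4²−5²)/(2·4·5) = 0.7069; θ_2 = -45.0184° (elbow-down)
β = atan2(-2.8280,-7.8280) = -160.1369°; ψ = atan2(-3.5367,7.5344) = -25.1455°
θ_1 = β − ψ = -134.9913°
θ_3 = φ − θ_1 − θ_2 = 0.0098° (wrapped to (-180°,180°])

-134.991 -45.018 0.010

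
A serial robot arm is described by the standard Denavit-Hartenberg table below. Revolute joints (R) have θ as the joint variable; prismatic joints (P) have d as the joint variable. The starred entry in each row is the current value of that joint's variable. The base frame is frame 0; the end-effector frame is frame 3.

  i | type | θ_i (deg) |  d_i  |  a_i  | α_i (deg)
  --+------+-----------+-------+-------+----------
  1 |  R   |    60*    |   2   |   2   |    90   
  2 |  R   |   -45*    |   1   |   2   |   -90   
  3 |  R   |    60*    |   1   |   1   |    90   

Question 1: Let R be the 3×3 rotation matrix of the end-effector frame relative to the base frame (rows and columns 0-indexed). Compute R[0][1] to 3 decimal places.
End-effector y-axis (col 1 of R) = (0.3536,0.6124,0.7071)
R[0][1] = 0.3536

0.354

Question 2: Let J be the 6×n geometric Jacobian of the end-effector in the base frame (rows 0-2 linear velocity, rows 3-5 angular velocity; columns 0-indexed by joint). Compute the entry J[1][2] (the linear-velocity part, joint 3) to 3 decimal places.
-0.280

axis z_2 = (0.3536,0.6124,0.7071); lever o_n−o_2 = (-0.2197,1.3516,0.3536)
cross product → J_v[:, 2] = (-0.7392,-0.2803,0.6124)
J_ω[:, 2] = z_2
entry J[1][2] = -0.2803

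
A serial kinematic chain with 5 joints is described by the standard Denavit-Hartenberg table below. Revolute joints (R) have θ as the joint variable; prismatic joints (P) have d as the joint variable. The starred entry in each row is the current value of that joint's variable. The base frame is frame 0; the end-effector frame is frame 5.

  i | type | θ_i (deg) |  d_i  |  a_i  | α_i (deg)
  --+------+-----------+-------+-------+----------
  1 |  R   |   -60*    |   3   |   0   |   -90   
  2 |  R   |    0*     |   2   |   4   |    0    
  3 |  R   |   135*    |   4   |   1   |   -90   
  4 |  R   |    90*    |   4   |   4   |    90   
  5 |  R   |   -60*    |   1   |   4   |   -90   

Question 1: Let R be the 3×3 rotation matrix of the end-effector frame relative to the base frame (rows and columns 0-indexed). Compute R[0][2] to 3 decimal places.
-0.927

End-effector z-axis (col 2 of R) = (-0.9268,-0.1268,0.3536)
R[0][2] = -0.9268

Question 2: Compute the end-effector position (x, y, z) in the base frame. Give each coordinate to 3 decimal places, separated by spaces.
1.103 -1.911 1.965

after link 1: o_1 = (0.0000, 0.0000, 3.0000)
after link 2: o_2 = (3.7321, -2.4641, 3.0000)
after link 3: o_3 = (6.8426, 0.1483, 2.2929)
after link 4: o_4 = (1.9643, 0.5978, 5.1213)
after link 5: o_5 = (1.1034, -1.9112, 1.9647)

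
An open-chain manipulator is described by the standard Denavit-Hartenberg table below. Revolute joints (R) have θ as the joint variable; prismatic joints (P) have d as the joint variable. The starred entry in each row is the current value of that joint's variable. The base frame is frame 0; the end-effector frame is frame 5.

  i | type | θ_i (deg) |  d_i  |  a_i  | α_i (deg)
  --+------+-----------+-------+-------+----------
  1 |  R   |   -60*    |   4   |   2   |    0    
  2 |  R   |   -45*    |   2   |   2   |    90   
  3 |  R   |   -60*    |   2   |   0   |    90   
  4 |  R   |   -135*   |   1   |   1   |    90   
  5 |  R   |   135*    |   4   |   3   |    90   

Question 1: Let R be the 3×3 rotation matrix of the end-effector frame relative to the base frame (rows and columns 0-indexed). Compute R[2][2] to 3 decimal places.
End-effector z-axis (col 2 of R) = (0.7062,0.7036,0.0795)
R[2][2] = 0.0795

0.079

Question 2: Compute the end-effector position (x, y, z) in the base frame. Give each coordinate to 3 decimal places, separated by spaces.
-3.984 1.385 6.202

after link 1: o_1 = (1.0000, -1.7321, 4.0000)
after link 2: o_2 = (0.4824, -3.6639, 6.0000)
after link 3: o_3 = (-1.4495, -3.1463, 6.0000)
after link 4: o_4 = (-0.4508, -2.1513, 6.1124)
after link 5: o_5 = (-3.9844, 1.3851, 6.2022)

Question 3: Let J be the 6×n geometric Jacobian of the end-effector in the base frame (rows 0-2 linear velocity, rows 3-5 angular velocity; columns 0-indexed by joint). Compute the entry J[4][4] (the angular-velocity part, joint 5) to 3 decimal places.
0.525

axis z_4 = (-0.5915,0.5245,0.6124); lever o_n−o_4 = (-3.5335,3.5364,0.0898)
cross product → J_v[:, 4] = (-2.1185,-2.1107,-0.2384)
J_ω[:, 4] = z_4
entry J[4][4] = 0.5245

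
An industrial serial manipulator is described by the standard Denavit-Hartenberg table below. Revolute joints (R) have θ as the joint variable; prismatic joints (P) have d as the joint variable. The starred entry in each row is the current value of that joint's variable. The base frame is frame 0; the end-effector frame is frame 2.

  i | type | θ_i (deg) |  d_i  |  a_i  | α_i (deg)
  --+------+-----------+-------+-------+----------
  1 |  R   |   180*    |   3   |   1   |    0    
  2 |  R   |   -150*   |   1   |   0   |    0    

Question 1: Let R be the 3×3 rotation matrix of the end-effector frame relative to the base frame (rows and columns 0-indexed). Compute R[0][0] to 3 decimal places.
0.866

End-effector x-axis (col 0 of R) = (0.8660,0.5000,0.0000)
R[0][0] = 0.8660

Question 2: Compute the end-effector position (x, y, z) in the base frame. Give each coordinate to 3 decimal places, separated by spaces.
-1.000 0.000 4.000

after link 1: o_1 = (-1.0000, 0.0000, 3.0000)
after link 2: o_2 = (-1.0000, 0.0000, 4.0000)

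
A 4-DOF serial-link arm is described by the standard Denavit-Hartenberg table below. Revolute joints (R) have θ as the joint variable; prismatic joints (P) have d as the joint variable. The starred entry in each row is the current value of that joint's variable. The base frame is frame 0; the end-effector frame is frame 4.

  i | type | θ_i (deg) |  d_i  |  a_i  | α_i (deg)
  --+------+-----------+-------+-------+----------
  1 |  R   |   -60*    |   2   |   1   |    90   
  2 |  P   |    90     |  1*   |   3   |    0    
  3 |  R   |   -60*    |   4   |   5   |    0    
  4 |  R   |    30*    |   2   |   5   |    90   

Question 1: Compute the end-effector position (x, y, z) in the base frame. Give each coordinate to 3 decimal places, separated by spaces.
-2.147 -10.281 11.830

after link 1: o_1 = (0.5000, -0.8660, 2.0000)
after link 2: o_2 = (-0.3660, -1.3660, 5.0000)
after link 3: o_3 = (-1.6651, -7.1160, 7.5000)
after link 4: o_4 = (-2.1471, -10.2811, 11.8301)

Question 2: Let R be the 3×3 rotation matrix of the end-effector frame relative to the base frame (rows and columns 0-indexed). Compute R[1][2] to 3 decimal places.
End-effector z-axis (col 2 of R) = (0.4330,-0.7500,-0.5000)
R[1][2] = -0.7500

-0.750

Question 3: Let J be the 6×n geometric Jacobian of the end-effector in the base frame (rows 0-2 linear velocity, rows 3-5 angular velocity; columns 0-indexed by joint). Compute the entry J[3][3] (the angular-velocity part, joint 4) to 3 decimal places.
-0.866

axis z_3 = (-0.8660,-0.5000,0.0000); lever o_n−o_3 = (-0.4821,-3.1651,4.3301)
cross product → J_v[:, 3] = (-2.1651,3.7500,2.5000)
J_ω[:, 3] = z_3
entry J[3][3] = -0.8660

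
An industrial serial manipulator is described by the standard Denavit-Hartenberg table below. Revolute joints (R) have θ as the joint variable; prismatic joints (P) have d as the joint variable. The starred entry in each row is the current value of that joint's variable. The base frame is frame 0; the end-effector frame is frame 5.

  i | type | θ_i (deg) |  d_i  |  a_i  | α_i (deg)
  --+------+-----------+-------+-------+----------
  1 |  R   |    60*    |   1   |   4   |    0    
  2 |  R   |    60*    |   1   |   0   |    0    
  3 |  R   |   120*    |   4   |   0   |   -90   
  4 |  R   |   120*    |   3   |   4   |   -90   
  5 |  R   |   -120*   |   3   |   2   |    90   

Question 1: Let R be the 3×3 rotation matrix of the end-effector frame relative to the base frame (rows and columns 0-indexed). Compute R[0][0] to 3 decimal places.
0.625

End-effector x-axis (col 0 of R) = (0.6250,-0.6495,0.4330)
R[0][0] = 0.6250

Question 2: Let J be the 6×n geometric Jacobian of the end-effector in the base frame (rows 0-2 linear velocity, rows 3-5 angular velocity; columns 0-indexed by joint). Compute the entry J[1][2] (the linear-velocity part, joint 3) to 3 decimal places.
6.147

axis z_2 = (0.0000,0.0000,1.0000); lever o_n−o_2 = (6.1471,1.1830,2.9019)
cross product → J_v[:, 2] = (-1.1830,6.1471,0.0000)
J_ω[:, 2] = z_2
entry J[1][2] = 6.1471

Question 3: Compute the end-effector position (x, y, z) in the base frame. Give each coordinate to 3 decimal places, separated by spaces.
8.147 4.647 4.902

after link 1: o_1 = (2.0000, 3.4641, 1.0000)
after link 2: o_2 = (2.0000, 3.4641, 2.0000)
after link 3: o_3 = (2.0000, 3.4641, 6.0000)
after link 4: o_4 = (5.5981, 3.6962, 2.5359)
after link 5: o_5 = (8.1471, 4.6471, 4.9019)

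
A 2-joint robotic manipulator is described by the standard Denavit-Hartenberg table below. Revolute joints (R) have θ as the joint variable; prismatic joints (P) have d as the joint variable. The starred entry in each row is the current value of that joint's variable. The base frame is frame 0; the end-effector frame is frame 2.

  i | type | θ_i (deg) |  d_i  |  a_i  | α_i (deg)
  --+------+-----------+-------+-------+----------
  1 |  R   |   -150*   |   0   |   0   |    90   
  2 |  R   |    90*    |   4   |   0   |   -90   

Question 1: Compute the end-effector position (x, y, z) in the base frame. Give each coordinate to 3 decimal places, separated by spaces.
after link 1: o_1 = (0.0000, 0.0000, 0.0000)
after link 2: o_2 = (-2.0000, 3.4641, 0.0000)

-2.000 3.464 0.000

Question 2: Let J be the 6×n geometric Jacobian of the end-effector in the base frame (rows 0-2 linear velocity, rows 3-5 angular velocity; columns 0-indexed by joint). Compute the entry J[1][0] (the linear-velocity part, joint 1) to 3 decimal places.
axis z_0 = ẑ; lever o_n−o_0 = (-2.0000,3.4641,0.0000)
cross product → J_v[:, 0] = (-3.4641,-2.0000,0.0000)
J_ω[:, 0] = z_0
entry J[1][0] = -2.0000

-2.000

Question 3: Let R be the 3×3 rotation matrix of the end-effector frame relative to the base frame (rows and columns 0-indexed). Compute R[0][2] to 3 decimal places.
End-effector z-axis (col 2 of R) = (0.8660,0.5000,0.0000)
R[0][2] = 0.8660

0.866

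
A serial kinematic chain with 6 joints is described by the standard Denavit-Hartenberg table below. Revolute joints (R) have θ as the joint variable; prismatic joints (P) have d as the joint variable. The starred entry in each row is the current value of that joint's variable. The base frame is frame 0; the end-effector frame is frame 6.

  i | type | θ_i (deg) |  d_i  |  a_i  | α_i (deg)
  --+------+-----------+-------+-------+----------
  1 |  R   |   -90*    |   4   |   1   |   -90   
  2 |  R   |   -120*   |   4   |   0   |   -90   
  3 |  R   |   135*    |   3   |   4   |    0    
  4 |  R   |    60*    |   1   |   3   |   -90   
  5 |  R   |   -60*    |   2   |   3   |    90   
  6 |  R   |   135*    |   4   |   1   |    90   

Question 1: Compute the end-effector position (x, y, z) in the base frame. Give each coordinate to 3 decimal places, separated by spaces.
3.963 -9.309 5.579

after link 1: o_1 = (0.0000, -1.0000, 4.0000)
after link 2: o_2 = (4.0000, -1.0000, 4.0000)
after link 3: o_3 = (1.1716, -5.0123, 3.0505)
after link 4: o_4 = (1.9480, -7.3272, 1.0410)
after link 5: o_5 = (4.2681, -10.0428, 1.5335)
after link 6: o_6 = (3.9630, -9.3093, 5.5794)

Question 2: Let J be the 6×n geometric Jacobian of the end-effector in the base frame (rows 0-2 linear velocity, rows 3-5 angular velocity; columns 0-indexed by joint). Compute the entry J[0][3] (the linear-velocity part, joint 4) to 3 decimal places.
-0.042

axis z_3 = (0.0000,-0.8660,0.5000); lever o_n−o_3 = (2.7915,-4.2970,2.5288)
cross product → J_v[:, 3] = (-0.0416,1.3957,2.4175)
J_ω[:, 3] = z_3
entry J[0][3] = -0.0416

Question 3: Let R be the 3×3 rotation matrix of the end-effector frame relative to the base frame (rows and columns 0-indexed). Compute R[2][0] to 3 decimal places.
0.148

End-effector x-axis (col 0 of R) = (0.5915,0.7926,0.1481)
R[2][0] = 0.1481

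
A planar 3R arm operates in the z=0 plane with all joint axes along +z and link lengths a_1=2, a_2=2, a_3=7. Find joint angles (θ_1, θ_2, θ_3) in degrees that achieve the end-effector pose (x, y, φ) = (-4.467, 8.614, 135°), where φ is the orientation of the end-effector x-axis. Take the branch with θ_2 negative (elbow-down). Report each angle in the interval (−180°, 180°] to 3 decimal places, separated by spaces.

104.980 -44.970 74.990

wrist centre = target − a_3·(cos φ, sin φ) = (0.4827, 3.6643)
cos θ_2 = (13.6598−2²−2²)/(2·2·2) = 0.7075; θ_2 = -44.9702° (elbow-down)
β = atan2(3.6643,0.4827) = 82.4948°; ψ = atan2(-1.4135,3.4149) = -22.4851°
θ_1 = β − ψ = 104.9799°
θ_3 = φ − θ_1 − θ_2 = 74.9903° (wrapped to (-180°,180°])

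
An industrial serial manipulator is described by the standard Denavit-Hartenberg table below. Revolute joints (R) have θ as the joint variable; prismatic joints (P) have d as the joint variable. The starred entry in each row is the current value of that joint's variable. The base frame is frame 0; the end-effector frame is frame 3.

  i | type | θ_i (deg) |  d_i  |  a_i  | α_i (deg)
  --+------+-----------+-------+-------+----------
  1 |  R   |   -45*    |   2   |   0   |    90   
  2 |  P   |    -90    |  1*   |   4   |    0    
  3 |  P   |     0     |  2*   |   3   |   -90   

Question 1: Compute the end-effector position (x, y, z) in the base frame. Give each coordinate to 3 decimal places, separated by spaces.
after link 1: o_1 = (0.0000, 0.0000, 2.0000)
after link 2: o_2 = (-0.7071, -0.7071, -2.0000)
after link 3: o_3 = (-2.1213, -2.1213, -5.0000)

-2.121 -2.121 -5.000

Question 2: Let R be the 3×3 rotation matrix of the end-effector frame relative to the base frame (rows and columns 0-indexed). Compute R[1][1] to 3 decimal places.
0.707

End-effector y-axis (col 1 of R) = (0.7071,0.7071,-0.0000)
R[1][1] = 0.7071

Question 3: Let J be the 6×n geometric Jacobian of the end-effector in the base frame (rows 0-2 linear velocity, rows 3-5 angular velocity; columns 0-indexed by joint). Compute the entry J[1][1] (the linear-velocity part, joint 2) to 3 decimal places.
prismatic axis z_1 = (-0.7071,-0.7071,0.0000)
J_v[:, 1] = z_1; J_ω[:, 1] = (0,0,0)
entry J[1][1] = -0.7071

-0.707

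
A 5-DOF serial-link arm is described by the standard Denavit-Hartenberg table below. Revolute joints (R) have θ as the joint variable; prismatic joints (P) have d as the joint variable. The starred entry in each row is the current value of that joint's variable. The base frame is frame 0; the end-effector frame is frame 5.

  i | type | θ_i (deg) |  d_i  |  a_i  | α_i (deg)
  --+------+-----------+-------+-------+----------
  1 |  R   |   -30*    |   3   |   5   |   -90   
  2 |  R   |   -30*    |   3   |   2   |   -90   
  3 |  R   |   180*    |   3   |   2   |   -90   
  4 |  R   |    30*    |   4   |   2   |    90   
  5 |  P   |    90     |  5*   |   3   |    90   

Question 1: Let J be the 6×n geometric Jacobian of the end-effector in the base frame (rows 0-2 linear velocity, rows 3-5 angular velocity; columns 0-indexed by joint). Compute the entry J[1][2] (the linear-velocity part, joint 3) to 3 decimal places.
2.366

axis z_2 = (0.4330,-0.2500,-0.8660); lever o_n−o_2 = (1.5670,7.1782,-8.5981)
cross product → J_v[:, 2] = (8.3660,2.3660,3.5000)
J_ω[:, 2] = z_2
entry J[1][2] = 2.3660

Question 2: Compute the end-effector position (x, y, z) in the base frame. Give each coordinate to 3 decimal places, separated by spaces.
8.897 6.410 -4.598

after link 1: o_1 = (4.3301, -2.5000, 3.0000)
after link 2: o_2 = (7.3301, -0.7679, 4.0000)
after link 3: o_3 = (7.1292, -0.6519, 0.4019)
after link 4: o_4 = (7.3971, 3.8122, 0.4019)
after link 5: o_5 = (8.8971, 6.4103, -4.5981)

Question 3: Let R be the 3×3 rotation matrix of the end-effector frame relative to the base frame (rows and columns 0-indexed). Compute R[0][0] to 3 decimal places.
End-effector x-axis (col 0 of R) = (0.5000,0.8660,0.0000)
R[0][0] = 0.5000

0.500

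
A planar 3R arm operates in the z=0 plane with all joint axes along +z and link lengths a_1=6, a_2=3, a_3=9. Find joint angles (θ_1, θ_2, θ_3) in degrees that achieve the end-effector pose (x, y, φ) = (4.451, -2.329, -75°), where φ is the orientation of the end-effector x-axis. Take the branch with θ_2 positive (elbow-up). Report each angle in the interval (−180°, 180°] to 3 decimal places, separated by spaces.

45.000 89.990 150.009

wrist centre = target − a_3·(cos φ, sin φ) = (2.1216, 6.3643)
cos θ_2 = (45.0060−6²−3²)/(2·6·3) = 0.0002; θ_2 = 89.9904° (elbow-up)
β = atan2(6.3643,2.1216) = 71.5636°; ψ = atan2(3.0000,6.0005) = 26.5631°
θ_1 = β − ψ = 45.0004°
θ_3 = φ − θ_1 − θ_2 = 150.0092° (wrapped to (-180°,180°])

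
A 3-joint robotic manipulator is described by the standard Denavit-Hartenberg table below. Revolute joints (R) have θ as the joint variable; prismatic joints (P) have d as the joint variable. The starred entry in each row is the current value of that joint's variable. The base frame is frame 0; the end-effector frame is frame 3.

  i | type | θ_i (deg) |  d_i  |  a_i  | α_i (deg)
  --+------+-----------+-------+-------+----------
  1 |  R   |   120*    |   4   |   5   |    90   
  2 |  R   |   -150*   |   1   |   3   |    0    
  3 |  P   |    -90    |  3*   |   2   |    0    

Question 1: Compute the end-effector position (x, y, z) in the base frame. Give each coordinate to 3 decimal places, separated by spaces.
after link 1: o_1 = (-2.5000, 4.3301, 4.0000)
after link 2: o_2 = (-0.3349, 2.5801, 2.5000)
after link 3: o_3 = (2.7631, 3.2141, 4.2321)

2.763 3.214 4.232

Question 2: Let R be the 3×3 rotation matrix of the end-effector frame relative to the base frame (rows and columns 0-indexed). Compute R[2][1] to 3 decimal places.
-0.500

End-effector y-axis (col 1 of R) = (0.4330,-0.7500,-0.5000)
R[2][1] = -0.5000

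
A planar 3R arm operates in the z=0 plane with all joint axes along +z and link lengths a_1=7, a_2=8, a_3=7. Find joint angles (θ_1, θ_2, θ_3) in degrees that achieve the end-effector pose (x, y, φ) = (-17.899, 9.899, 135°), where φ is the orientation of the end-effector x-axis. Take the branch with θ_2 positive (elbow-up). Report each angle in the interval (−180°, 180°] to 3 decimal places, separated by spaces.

134.994 45.013 -45.007

wrist centre = target − a_3·(cos φ, sin φ) = (-12.9493, 4.9493)
cos θ_2 = (192.1782−7²−8²)/(2·7·8) = 0.7069; θ_2 = 45.0128° (elbow-up)
β = atan2(4.9493,-12.9493) = 159.0830°; ψ = atan2(5.6581,12.6556) = 24.0887°
θ_1 = β − ψ = 134.9943°
θ_3 = φ − θ_1 − θ_2 = -45.0071° (wrapped to (-180°,180°])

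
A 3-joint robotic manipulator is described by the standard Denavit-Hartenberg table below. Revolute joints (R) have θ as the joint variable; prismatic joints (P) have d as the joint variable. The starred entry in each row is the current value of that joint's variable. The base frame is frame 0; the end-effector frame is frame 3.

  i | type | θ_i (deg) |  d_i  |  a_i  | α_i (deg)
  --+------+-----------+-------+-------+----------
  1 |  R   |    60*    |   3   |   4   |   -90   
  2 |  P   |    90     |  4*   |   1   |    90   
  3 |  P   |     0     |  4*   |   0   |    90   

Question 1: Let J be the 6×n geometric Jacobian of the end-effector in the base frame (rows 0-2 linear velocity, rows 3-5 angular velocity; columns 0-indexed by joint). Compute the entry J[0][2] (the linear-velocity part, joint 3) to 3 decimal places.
0.500

prismatic axis z_2 = (0.5000,0.8660,0.0000)
J_v[:, 2] = z_2; J_ω[:, 2] = (0,0,0)
entry J[0][2] = 0.5000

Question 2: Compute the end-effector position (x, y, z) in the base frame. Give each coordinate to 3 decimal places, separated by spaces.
after link 1: o_1 = (2.0000, 3.4641, 3.0000)
after link 2: o_2 = (-1.4641, 5.4641, 2.0000)
after link 3: o_3 = (0.5359, 8.9282, 2.0000)

0.536 8.928 2.000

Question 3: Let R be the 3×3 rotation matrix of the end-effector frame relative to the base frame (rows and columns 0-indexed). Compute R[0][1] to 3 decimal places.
0.500

End-effector y-axis (col 1 of R) = (0.5000,0.8660,0.0000)
R[0][1] = 0.5000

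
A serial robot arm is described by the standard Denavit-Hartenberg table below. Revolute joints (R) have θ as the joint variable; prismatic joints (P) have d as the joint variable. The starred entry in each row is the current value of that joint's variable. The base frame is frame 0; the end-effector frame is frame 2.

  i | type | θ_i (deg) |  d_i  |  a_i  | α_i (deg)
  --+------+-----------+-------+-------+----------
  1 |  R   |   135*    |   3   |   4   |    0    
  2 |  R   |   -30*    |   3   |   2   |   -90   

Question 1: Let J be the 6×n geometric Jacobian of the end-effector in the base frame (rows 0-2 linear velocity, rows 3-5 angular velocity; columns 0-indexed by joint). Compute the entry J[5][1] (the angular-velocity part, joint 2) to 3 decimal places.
1.000

axis z_1 = (0.0000,0.0000,1.0000); lever o_n−o_1 = (-0.5176,1.9319,3.0000)
cross product → J_v[:, 1] = (-1.9319,-0.5176,0.0000)
J_ω[:, 1] = z_1
entry J[5][1] = 1.0000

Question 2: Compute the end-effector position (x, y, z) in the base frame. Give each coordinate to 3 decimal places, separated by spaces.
after link 1: o_1 = (-2.8284, 2.8284, 3.0000)
after link 2: o_2 = (-3.3461, 4.7603, 6.0000)

-3.346 4.760 6.000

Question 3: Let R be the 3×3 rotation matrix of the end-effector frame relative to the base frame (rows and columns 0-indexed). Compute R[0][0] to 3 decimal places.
-0.259

End-effector x-axis (col 0 of R) = (-0.2588,0.9659,0.0000)
R[0][0] = -0.2588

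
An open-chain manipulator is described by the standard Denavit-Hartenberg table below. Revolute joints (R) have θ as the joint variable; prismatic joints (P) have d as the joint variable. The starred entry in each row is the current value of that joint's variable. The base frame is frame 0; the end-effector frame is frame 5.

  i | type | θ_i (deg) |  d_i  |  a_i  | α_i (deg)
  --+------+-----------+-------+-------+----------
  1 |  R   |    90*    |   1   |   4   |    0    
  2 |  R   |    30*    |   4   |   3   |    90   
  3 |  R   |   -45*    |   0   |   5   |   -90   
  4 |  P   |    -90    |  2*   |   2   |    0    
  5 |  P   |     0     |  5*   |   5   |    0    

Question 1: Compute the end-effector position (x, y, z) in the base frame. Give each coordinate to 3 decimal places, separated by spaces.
0.320 17.447 6.414

after link 1: o_1 = (0.0000, 4.0000, 1.0000)
after link 2: o_2 = (-1.5000, 6.5981, 5.0000)
after link 3: o_3 = (-3.2678, 9.6599, 1.4645)
after link 4: o_4 = (-2.2428, 11.8847, 2.8787)
after link 5: o_5 = (0.3195, 17.4465, 6.4142)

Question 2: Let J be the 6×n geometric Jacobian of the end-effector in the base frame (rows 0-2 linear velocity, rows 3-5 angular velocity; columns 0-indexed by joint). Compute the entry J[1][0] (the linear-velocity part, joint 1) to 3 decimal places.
0.320

axis z_0 = ẑ; lever o_n−o_0 = (0.3195,17.4465,6.4142)
cross product → J_v[:, 0] = (-17.4465,0.3195,0.0000)
J_ω[:, 0] = z_0
entry J[1][0] = 0.3195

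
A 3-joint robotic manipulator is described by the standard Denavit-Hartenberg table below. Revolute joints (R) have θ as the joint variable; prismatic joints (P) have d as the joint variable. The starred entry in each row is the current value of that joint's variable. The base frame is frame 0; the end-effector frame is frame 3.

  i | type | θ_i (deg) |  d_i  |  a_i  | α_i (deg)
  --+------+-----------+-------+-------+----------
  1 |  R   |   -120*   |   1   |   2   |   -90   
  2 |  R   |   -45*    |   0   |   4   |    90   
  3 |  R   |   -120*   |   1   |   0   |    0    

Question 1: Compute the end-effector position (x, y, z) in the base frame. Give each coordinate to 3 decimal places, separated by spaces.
-2.061 -3.569 4.536

after link 1: o_1 = (-1.0000, -1.7321, 1.0000)
after link 2: o_2 = (-2.4142, -4.1815, 3.8284)
after link 3: o_3 = (-2.0607, -3.5692, 4.5355)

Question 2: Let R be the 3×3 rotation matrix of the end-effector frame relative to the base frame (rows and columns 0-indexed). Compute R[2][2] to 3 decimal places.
0.707

End-effector z-axis (col 2 of R) = (0.3536,0.6124,0.7071)
R[2][2] = 0.7071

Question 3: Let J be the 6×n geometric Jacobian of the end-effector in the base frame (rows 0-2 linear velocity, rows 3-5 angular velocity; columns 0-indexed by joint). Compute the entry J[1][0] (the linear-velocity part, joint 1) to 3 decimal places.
axis z_0 = ẑ; lever o_n−o_0 = (-2.0607,-3.5692,4.5355)
cross product → J_v[:, 0] = (3.5692,-2.0607,0.0000)
J_ω[:, 0] = z_0
entry J[1][0] = -2.0607

-2.061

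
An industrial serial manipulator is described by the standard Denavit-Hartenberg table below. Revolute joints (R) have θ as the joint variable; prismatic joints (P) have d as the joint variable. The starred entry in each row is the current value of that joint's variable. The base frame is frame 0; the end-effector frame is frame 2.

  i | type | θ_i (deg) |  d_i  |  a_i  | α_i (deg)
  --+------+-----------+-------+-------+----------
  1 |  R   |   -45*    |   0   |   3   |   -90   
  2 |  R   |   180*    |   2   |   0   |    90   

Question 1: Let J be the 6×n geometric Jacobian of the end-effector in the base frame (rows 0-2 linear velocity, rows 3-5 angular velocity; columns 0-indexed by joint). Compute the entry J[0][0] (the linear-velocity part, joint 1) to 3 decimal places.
axis z_0 = ẑ; lever o_n−o_0 = (3.5355,-0.7071,0.0000)
cross product → J_v[:, 0] = (0.7071,3.5355,-0.0000)
J_ω[:, 0] = z_0
entry J[0][0] = 0.7071

0.707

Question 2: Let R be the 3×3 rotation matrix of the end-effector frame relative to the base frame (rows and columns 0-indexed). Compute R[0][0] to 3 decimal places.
-0.707

End-effector x-axis (col 0 of R) = (-0.7071,0.7071,-0.0000)
R[0][0] = -0.7071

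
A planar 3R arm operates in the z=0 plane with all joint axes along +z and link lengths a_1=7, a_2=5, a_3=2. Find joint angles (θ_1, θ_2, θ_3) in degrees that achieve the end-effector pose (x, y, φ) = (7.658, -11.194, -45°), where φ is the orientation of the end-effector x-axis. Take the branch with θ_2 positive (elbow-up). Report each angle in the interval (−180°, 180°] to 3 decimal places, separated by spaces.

wrist centre = target − a_3·(cos φ, sin φ) = (6.2438, -9.7798)
cos θ_2 = (134.6291−7²−5²)/(2·7·5) = 0.8661; θ_2 = 29.9880° (elbow-up)
β = atan2(-9.7798,6.2438) = -57.4443°; ψ = atan2(2.4991,11.3306) = 12.4381°
θ_1 = β − ψ = -69.8823°
θ_3 = φ − θ_1 − θ_2 = -5.1057° (wrapped to (-180°,180°])

-69.882 29.988 -5.106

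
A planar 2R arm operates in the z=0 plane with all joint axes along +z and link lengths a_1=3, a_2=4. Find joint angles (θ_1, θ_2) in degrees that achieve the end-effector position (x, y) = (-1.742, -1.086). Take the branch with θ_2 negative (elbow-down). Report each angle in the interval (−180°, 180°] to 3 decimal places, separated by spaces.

cos θ_2 = (4.2140−3²−4²)/(2·3·4) = -0.8661; θ_2 = -150.0068° (elbow-down)
β = atan2(-1.0860,-1.7420) = -148.0597°; ψ = atan2(-1.9996,-0.4643) = -103.0734°
θ_1 = β − ψ = -44.9863°

-44.986 -150.007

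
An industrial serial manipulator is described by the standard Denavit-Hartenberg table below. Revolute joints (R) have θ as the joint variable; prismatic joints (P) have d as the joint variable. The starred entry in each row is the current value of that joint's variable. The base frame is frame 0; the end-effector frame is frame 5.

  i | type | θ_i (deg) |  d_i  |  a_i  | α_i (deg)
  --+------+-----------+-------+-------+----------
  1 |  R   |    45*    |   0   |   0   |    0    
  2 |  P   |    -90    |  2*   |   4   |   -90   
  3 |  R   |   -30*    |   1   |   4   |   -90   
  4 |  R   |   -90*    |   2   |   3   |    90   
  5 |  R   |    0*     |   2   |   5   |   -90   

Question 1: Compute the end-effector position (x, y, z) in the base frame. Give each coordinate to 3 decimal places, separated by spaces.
after link 1: o_1 = (0.0000, 0.0000, 0.0000)
after link 2: o_2 = (2.8284, -2.8284, 2.0000)
after link 3: o_3 = (5.9850, -4.5708, 4.0000)
after link 4: o_4 = (8.8135, -3.1566, 2.2679)
after link 5: o_5 = (11.1242, 1.6037, 1.2679)

11.124 1.604 1.268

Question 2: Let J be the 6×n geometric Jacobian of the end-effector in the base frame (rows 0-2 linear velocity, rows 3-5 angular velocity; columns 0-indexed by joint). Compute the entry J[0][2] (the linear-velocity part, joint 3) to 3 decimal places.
-0.518

axis z_2 = (0.7071,0.7071,0.0000); lever o_n−o_2 = (8.2958,4.4321,-0.7321)
cross product → J_v[:, 2] = (-0.5176,0.5176,-2.7321)
J_ω[:, 2] = z_2
entry J[0][2] = -0.5176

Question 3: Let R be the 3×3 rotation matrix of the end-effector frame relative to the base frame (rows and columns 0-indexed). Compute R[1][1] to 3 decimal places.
-0.612

End-effector y-axis (col 1 of R) = (0.6124,-0.6124,0.5000)
R[1][1] = -0.6124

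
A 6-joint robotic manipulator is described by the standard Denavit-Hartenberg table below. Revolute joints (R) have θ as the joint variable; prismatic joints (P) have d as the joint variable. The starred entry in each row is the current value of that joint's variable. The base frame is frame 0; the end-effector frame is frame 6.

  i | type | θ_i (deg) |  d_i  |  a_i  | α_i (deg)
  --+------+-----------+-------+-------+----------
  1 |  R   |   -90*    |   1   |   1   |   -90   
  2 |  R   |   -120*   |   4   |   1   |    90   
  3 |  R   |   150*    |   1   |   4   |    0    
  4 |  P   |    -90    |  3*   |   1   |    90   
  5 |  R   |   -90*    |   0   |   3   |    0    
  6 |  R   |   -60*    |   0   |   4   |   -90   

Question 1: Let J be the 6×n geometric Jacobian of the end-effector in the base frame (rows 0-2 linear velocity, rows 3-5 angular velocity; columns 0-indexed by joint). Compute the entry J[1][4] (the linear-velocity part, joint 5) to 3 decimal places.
axis z_4 = (-0.5000,0.4330,0.7500); lever o_n−o_4 = (-3.0000,-5.1962,1.0000)
cross product → J_v[:, 4] = (4.3301,-1.7500,3.8971)
J_ω[:, 4] = z_4
entry J[1][4] = -1.7500

-1.750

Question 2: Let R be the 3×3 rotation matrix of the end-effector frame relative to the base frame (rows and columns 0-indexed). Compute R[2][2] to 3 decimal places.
0.650

End-effector z-axis (col 2 of R) = (0.4330,-0.6250,0.6495)
R[2][2] = 0.6495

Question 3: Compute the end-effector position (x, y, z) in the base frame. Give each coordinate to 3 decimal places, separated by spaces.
3.866 -3.714 -1.701

after link 1: o_1 = (0.0000, -1.0000, 1.0000)
after link 2: o_2 = (4.0000, -0.5000, 1.8660)
after link 3: o_3 = (6.0000, -1.3660, -1.6340)
after link 4: o_4 = (6.8660, 1.4821, -2.7010)
after link 5: o_5 = (6.8660, -1.1160, -1.2010)
after link 6: o_6 = (3.8660, -3.7141, -1.7010)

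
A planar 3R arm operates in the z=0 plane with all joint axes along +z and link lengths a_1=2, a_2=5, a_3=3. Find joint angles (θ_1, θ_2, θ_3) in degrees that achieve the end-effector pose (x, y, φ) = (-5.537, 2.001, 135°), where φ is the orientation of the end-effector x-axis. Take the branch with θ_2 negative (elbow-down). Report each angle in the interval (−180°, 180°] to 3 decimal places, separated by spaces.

wrist centre = target − a_3·(cos φ, sin φ) = (-3.4157, -0.1203)
cos θ_2 = (11.6813−2²−5²)/(2·2·5) = -0.8659; θ_2 = -149.9894° (elbow-down)
β = atan2(-0.1203,-3.4157) = -177.9825°; ψ = atan2(-2.5008,-2.3297) = -132.9709°
θ_1 = β − ψ = -45.0116°
θ_3 = φ − θ_1 − θ_2 = -29.9990° (wrapped to (-180°,180°])

-45.012 -149.989 -29.999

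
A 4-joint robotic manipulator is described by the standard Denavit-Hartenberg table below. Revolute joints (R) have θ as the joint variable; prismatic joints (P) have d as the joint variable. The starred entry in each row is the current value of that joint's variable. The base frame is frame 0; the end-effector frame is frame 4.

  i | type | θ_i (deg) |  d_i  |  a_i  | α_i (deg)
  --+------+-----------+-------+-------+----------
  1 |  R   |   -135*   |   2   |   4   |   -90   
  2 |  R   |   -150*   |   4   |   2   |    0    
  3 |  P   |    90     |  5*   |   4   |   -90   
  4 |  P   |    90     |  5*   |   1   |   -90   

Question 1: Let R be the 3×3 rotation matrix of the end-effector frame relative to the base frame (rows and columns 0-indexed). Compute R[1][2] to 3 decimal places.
End-effector z-axis (col 2 of R) = (0.3536,0.3536,-0.8660)
R[1][2] = 0.3536

0.354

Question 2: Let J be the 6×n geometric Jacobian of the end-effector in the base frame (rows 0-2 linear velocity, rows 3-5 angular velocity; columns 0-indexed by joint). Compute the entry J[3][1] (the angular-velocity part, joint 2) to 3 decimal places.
axis z_1 = (0.7071,-0.7071,0.0000); lever o_n−o_1 = (2.4055,-8.9082,1.9641)
cross product → J_v[:, 1] = (-1.3888,-1.3888,-4.5981)
J_ω[:, 1] = z_1
entry J[3][1] = 0.7071

0.707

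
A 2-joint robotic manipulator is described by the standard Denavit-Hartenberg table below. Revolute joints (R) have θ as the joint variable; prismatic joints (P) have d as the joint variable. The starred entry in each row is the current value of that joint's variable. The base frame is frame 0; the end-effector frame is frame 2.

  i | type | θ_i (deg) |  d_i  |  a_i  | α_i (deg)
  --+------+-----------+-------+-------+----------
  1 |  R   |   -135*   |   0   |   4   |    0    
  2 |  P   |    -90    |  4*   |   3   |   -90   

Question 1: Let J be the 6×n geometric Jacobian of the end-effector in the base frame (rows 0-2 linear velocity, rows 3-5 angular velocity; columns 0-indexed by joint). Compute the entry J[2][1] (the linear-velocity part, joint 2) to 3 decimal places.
prismatic axis z_1 = (0.0000,0.0000,1.0000)
J_v[:, 1] = z_1; J_ω[:, 1] = (0,0,0)
entry J[2][1] = 1.0000

1.000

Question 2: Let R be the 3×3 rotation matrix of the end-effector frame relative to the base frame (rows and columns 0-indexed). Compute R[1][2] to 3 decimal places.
End-effector z-axis (col 2 of R) = (-0.7071,-0.7071,0.0000)
R[1][2] = -0.7071

-0.707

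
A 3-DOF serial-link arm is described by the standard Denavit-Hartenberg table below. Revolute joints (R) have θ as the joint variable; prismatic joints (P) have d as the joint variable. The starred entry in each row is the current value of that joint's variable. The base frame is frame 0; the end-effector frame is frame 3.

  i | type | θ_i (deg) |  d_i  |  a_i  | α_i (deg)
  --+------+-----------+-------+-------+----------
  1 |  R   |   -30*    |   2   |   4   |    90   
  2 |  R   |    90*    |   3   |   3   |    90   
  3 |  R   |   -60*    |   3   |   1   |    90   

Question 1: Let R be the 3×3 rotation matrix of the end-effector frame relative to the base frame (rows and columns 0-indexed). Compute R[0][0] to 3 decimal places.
0.433

End-effector x-axis (col 0 of R) = (0.4330,0.7500,0.5000)
R[0][0] = 0.4330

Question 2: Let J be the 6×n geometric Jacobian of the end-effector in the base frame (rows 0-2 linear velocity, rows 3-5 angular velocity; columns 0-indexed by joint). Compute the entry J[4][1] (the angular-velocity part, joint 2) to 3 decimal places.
axis z_1 = (-0.5000,-0.8660,0.0000); lever o_n−o_1 = (1.5311,-3.3481,3.5000)
cross product → J_v[:, 1] = (-3.0311,1.7500,3.0000)
J_ω[:, 1] = z_1
entry J[4][1] = -0.8660

-0.866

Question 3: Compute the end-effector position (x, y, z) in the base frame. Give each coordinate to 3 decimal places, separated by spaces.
after link 1: o_1 = (3.4641, -2.0000, 2.0000)
after link 2: o_2 = (1.9641, -4.5981, 5.0000)
after link 3: o_3 = (4.9952, -5.3481, 5.5000)

4.995 -5.348 5.500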